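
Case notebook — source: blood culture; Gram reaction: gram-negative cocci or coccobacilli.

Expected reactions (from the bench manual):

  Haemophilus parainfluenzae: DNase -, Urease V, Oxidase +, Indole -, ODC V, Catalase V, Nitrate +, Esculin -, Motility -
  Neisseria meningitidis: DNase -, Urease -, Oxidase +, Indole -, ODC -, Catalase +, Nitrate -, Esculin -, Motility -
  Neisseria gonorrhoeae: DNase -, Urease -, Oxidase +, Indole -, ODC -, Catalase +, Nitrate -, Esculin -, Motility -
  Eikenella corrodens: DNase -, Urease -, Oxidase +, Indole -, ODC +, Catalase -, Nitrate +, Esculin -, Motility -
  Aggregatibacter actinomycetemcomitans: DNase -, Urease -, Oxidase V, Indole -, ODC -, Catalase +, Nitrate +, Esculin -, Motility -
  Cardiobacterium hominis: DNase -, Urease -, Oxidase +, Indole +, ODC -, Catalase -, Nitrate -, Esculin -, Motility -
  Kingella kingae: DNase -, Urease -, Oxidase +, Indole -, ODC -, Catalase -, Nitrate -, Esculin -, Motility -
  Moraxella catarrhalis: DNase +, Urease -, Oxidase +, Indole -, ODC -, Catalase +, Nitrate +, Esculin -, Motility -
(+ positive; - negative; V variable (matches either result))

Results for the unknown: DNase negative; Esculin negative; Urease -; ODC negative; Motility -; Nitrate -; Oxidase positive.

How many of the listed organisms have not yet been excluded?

4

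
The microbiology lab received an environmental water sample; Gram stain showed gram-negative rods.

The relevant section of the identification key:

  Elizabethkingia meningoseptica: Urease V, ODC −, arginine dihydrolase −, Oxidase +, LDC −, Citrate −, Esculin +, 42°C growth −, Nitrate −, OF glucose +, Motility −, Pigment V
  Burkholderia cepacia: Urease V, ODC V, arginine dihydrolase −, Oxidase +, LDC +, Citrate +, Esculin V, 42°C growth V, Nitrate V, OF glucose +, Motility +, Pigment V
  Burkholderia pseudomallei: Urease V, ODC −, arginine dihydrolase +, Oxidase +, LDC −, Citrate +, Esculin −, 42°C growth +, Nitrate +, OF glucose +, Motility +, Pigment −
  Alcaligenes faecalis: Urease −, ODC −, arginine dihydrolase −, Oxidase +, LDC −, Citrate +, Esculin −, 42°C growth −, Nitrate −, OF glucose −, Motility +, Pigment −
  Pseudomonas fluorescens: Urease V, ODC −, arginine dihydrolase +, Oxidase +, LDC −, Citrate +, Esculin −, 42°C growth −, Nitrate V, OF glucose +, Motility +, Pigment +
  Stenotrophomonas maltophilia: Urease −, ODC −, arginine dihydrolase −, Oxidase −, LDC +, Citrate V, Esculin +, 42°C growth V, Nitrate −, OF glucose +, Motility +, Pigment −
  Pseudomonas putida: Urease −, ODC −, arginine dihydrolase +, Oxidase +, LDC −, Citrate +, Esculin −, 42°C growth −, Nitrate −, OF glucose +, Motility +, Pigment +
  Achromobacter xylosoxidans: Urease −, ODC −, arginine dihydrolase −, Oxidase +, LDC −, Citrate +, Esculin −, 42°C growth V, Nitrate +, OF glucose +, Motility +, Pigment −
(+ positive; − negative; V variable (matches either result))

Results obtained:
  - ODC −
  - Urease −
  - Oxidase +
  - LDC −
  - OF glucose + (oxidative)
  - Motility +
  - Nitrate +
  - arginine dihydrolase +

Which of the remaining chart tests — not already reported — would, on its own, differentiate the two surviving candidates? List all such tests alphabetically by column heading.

ODC −: all 8 remaining candidates are consistent.
LDC −: excludes Burkholderia cepacia, Stenotrophomonas maltophilia — 6 left.
Nitrate +: excludes Elizabethkingia meningoseptica, Alcaligenes faecalis, Pseudomonas putida — 3 left.
OF glucose +: all 3 remaining candidates are consistent.
Urease −: all 3 remaining candidates are consistent.
Motility +: all 3 remaining candidates are consistent.
Oxidase +: all 3 remaining candidates are consistent.
arginine dihydrolase +: excludes Achromobacter xylosoxidans — 2 left.
Two candidates remain: Burkholderia pseudomallei and Pseudomonas fluorescens.
  Citrate: + vs + — same for both, does not separate.
  Esculin: − vs − — same for both, does not separate.
  42°C growth: Burkholderia pseudomallei +, Pseudomonas fluorescens − — discriminates.
  Pigment: Burkholderia pseudomallei −, Pseudomonas fluorescens + — discriminates.

42°C growth, Pigment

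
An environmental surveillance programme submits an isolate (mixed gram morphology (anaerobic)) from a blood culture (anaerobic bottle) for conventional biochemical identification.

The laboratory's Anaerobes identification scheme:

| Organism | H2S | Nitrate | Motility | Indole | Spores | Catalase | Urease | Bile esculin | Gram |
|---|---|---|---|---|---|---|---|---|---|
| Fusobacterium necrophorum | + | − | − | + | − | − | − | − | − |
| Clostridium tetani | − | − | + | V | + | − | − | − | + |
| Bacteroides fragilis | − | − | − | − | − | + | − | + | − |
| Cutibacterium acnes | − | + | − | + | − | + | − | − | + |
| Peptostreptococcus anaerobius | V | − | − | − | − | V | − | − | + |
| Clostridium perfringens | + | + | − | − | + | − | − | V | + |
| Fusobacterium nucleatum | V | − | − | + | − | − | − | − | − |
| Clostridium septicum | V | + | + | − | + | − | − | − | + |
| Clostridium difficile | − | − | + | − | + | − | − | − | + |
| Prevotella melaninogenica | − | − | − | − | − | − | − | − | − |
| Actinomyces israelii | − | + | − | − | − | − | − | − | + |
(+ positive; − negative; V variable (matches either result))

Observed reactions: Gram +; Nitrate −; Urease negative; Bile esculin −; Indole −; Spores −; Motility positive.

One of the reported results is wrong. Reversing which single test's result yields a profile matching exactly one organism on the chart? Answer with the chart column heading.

Motility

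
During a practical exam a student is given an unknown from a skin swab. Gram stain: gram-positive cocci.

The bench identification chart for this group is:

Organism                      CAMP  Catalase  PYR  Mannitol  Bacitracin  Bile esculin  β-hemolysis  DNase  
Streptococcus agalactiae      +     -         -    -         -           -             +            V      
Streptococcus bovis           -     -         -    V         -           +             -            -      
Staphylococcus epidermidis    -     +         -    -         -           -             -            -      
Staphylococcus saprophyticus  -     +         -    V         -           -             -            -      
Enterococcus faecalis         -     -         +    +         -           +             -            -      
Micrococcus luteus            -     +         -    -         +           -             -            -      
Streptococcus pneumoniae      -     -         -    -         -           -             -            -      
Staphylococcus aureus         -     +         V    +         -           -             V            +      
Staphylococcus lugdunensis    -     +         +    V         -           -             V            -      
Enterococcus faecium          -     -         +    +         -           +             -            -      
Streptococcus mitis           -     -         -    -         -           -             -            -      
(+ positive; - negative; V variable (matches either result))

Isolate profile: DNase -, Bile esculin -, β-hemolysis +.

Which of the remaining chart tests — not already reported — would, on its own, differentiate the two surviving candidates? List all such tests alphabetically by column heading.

β-hemolysis +: excludes 8 organisms — 3 left.
Bile esculin -: all 3 remaining candidates are consistent.
DNase -: excludes Staphylococcus aureus — 2 left.
Two candidates remain: Staphylococcus lugdunensis and Streptococcus agalactiae.
  CAMP: Staphylococcus lugdunensis -, Streptococcus agalactiae + — discriminates.
  Catalase: Staphylococcus lugdunensis +, Streptococcus agalactiae - — discriminates.
  PYR: Staphylococcus lugdunensis +, Streptococcus agalactiae - — discriminates.
  Mannitol: V vs - — variable for at least one, does not separate.
  Bacitracin: - vs - — same for both, does not separate.

CAMP, Catalase, PYR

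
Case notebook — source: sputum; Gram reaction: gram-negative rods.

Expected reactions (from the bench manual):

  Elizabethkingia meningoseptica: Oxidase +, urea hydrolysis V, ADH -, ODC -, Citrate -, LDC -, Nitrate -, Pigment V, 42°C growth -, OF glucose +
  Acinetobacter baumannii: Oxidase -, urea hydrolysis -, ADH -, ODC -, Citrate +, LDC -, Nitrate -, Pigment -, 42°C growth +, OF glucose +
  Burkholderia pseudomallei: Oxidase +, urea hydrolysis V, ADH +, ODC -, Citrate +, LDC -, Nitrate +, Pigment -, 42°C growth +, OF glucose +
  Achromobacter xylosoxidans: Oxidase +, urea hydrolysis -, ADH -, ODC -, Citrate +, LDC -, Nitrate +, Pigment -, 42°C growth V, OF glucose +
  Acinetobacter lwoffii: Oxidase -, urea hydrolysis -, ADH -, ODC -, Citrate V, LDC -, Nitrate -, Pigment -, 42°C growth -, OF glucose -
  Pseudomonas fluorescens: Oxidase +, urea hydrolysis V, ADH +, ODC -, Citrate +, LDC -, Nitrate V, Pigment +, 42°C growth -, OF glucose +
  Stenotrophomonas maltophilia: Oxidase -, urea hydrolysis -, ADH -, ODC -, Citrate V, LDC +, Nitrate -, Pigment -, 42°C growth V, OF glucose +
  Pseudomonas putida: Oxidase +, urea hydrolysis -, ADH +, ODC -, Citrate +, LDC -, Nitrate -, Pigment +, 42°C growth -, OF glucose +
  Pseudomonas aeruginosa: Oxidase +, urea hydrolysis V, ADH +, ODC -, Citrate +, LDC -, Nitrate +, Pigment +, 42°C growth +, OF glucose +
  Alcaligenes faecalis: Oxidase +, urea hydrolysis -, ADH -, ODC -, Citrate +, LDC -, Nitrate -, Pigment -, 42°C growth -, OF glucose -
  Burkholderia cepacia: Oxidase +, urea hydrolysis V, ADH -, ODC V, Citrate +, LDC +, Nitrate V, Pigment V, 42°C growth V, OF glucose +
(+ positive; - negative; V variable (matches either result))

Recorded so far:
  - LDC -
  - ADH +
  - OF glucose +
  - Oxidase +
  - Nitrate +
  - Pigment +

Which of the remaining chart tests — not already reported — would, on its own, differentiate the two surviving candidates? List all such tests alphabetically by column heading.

42°C growth

OF glucose +: excludes Acinetobacter lwoffii, Alcaligenes faecalis — 9 left.
LDC -: excludes Stenotrophomonas maltophilia, Burkholderia cepacia — 7 left.
Oxidase +: excludes Acinetobacter baumannii — 6 left.
Pigment +: excludes Burkholderia pseudomallei, Achromobacter xylosoxidans — 4 left.
ADH +: excludes Elizabethkingia meningoseptica — 3 left.
Nitrate +: excludes Pseudomonas putida — 2 left.
Two candidates remain: Pseudomonas aeruginosa and Pseudomonas fluorescens.
  urea hydrolysis: V vs V — variable for at least one, does not separate.
  ODC: - vs - — same for both, does not separate.
  Citrate: + vs + — same for both, does not separate.
  42°C growth: Pseudomonas aeruginosa +, Pseudomonas fluorescens - — discriminates.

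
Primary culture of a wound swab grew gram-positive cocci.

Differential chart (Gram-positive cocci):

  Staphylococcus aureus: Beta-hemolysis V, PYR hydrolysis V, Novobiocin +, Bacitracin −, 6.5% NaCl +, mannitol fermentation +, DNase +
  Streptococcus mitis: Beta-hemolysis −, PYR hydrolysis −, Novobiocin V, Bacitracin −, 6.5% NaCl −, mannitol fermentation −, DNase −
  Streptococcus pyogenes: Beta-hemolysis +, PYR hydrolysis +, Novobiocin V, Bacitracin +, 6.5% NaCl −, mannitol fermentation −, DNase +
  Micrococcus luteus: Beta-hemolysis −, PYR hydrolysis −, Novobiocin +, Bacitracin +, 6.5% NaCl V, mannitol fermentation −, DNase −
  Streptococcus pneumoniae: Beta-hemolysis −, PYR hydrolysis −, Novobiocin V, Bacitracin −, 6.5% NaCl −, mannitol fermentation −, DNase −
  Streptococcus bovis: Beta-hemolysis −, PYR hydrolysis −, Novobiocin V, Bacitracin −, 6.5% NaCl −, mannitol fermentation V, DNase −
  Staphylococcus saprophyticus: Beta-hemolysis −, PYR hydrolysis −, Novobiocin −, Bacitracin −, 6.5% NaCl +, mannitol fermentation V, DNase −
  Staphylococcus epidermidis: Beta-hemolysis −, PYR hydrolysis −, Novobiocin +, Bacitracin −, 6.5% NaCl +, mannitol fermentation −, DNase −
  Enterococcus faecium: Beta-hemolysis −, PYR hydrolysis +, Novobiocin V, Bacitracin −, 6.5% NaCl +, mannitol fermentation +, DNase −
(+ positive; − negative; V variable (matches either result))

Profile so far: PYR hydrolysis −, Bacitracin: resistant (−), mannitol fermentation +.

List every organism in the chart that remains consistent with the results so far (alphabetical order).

Staphylococcus aureus, Staphylococcus saprophyticus, Streptococcus bovis

mannitol fermentation +: excludes 5 organisms — 4 left.
PYR hydrolysis −: excludes Enterococcus faecium — 3 left.
Bacitracin −: all 3 remaining candidates are consistent.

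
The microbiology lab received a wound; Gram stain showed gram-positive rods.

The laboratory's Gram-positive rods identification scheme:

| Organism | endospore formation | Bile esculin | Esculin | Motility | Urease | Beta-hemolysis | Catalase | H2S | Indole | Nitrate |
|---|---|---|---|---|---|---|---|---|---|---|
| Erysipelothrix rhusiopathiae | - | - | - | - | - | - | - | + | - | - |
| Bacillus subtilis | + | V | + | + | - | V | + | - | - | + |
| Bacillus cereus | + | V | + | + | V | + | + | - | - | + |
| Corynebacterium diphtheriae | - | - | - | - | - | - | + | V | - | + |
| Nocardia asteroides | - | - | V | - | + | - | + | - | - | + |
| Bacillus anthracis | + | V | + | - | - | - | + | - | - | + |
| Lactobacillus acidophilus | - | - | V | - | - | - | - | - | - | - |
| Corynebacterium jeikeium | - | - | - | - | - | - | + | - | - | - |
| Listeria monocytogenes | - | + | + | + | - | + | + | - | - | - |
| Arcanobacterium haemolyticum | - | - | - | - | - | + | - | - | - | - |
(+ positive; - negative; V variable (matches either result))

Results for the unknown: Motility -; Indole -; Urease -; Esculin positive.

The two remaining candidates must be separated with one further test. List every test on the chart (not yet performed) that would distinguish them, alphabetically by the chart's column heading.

Catalase, endospore formation, Nitrate

Motility -: excludes Bacillus subtilis, Bacillus cereus, Listeria monocytogenes — 7 left.
Indole -: all 7 remaining candidates are consistent.
Urease -: excludes Nocardia asteroides — 6 left.
Esculin +: excludes Erysipelothrix rhusiopathiae, Corynebacterium diphtheriae, Corynebacterium jeikeium, Arcanobacterium haemolyticum — 2 left.
Two candidates remain: Bacillus anthracis and Lactobacillus acidophilus.
  endospore formation: Bacillus anthracis +, Lactobacillus acidophilus - — discriminates.
  Bile esculin: V vs - — variable for at least one, does not separate.
  Beta-hemolysis: - vs - — same for both, does not separate.
  Catalase: Bacillus anthracis +, Lactobacillus acidophilus - — discriminates.
  H2S: - vs - — same for both, does not separate.
  Nitrate: Bacillus anthracis +, Lactobacillus acidophilus - — discriminates.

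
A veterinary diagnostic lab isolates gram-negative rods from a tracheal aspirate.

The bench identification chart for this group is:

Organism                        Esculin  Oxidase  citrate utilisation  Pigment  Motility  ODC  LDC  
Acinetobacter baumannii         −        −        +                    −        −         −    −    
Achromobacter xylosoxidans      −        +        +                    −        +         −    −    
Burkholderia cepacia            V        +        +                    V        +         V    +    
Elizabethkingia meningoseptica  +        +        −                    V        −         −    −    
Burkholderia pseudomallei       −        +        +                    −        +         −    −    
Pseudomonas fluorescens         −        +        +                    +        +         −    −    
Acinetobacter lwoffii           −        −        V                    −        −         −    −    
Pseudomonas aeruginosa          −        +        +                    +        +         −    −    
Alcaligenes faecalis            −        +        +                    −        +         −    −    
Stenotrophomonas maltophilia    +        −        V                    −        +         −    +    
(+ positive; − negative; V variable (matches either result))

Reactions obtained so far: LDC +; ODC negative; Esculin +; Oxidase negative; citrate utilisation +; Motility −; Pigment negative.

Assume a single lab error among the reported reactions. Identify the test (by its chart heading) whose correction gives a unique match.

Motility

As reported, no row in the chart matches all 7 reactions.
Reversing citrate utilisation → still no organism matches.
Reversing LDC → still no organism matches.
Reversing Oxidase → still no organism matches.
Reversing Motility (to +) → unique match: Stenotrophomonas maltophilia.
Reversing Pigment → still no organism matches.
Reversing Esculin → still no organism matches.
Reversing ODC → still no organism matches.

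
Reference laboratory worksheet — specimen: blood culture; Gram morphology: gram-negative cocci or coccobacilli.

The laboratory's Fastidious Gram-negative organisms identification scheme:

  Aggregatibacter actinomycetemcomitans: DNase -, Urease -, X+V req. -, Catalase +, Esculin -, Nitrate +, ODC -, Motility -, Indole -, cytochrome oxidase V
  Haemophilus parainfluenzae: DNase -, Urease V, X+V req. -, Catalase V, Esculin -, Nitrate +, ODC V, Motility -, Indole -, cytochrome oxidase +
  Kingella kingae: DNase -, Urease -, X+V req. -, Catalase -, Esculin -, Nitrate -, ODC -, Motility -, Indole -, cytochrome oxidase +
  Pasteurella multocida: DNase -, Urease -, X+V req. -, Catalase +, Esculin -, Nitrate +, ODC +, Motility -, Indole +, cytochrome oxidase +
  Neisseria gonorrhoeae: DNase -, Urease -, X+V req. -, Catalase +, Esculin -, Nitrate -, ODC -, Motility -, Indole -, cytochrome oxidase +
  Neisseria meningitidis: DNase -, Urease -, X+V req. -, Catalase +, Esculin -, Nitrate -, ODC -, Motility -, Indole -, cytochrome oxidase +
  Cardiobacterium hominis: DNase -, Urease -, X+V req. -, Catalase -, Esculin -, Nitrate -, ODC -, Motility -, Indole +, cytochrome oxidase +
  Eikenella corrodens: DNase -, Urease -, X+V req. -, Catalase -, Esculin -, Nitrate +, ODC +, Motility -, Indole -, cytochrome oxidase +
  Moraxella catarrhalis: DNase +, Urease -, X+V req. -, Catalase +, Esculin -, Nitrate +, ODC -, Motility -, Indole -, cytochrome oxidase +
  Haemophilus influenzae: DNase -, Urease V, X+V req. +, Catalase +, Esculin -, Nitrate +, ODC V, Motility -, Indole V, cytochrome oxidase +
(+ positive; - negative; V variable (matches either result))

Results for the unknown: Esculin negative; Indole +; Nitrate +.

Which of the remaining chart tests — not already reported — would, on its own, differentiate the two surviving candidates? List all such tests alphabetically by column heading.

X+V req.

Nitrate +: excludes Kingella kingae, Neisseria gonorrhoeae, Neisseria meningitidis, Cardiobacterium hominis — 6 left.
Indole +: excludes Aggregatibacter actinomycetemcomitans, Haemophilus parainfluenzae, Eikenella corrodens, Moraxella catarrhalis — 2 left.
Esculin -: all 2 remaining candidates are consistent.
Two candidates remain: Haemophilus influenzae and Pasteurella multocida.
  DNase: - vs - — same for both, does not separate.
  Urease: V vs - — variable for at least one, does not separate.
  X+V req.: Haemophilus influenzae +, Pasteurella multocida - — discriminates.
  Catalase: + vs + — same for both, does not separate.
  ODC: V vs + — variable for at least one, does not separate.
  Motility: - vs - — same for both, does not separate.
  cytochrome oxidase: + vs + — same for both, does not separate.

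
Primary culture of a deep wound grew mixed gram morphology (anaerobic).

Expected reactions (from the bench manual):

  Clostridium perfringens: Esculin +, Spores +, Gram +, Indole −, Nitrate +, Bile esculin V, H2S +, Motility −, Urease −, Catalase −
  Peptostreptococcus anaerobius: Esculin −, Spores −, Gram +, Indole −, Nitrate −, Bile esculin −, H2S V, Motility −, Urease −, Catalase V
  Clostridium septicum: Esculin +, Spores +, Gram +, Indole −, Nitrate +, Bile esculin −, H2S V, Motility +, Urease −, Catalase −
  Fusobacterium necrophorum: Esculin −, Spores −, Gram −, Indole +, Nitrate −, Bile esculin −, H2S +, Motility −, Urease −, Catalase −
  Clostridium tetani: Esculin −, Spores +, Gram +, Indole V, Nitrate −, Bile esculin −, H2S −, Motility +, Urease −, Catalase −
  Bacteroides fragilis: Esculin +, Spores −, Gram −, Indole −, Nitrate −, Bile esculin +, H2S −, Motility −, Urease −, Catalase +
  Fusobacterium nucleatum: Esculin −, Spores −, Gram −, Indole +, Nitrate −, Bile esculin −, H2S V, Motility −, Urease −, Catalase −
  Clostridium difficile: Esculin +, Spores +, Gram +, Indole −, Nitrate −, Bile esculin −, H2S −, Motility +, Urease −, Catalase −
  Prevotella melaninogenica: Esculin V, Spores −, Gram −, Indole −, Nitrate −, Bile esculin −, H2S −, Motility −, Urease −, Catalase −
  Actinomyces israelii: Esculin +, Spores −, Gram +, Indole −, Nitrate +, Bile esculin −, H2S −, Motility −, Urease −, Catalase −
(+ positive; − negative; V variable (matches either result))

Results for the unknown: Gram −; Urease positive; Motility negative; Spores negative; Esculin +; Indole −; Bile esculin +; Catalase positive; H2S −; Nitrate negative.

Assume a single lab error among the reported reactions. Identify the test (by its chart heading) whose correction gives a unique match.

Urease

As reported, no row in the chart matches all 10 reactions.
Reversing Urease (to −) → unique match: Bacteroides fragilis.
Reversing Bile esculin → still no organism matches.
Reversing Nitrate → still no organism matches.
Reversing Spores → still no organism matches.
Reversing Catalase → still no organism matches.
Reversing H2S → still no organism matches.
Reversing Motility → still no organism matches.
Reversing Esculin → still no organism matches.
Reversing Gram → still no organism matches.
Reversing Indole → still no organism matches.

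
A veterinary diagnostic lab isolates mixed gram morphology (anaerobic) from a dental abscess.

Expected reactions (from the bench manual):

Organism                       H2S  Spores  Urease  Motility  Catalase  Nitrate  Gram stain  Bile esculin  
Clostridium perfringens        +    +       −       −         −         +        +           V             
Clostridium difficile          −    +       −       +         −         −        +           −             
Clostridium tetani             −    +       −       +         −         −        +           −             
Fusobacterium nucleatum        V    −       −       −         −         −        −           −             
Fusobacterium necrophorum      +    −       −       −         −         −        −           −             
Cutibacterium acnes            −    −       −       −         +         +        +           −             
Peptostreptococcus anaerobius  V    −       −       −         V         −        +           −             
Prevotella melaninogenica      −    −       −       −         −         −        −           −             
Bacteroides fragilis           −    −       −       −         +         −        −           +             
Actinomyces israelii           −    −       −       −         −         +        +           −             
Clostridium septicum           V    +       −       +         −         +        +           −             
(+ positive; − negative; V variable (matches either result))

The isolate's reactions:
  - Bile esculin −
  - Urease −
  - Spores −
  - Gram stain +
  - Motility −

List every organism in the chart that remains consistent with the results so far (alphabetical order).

Spores −: excludes Clostridium perfringens, Clostridium difficile, Clostridium tetani, Clostridium septicum — 7 left.
Urease −: all 7 remaining candidates are consistent.
Motility −: all 7 remaining candidates are consistent.
Bile esculin −: excludes Bacteroides fragilis — 6 left.
Gram stain +: excludes Fusobacterium nucleatum, Fusobacterium necrophorum, Prevotella melaninogenica — 3 left.

Actinomyces israelii, Cutibacterium acnes, Peptostreptococcus anaerobius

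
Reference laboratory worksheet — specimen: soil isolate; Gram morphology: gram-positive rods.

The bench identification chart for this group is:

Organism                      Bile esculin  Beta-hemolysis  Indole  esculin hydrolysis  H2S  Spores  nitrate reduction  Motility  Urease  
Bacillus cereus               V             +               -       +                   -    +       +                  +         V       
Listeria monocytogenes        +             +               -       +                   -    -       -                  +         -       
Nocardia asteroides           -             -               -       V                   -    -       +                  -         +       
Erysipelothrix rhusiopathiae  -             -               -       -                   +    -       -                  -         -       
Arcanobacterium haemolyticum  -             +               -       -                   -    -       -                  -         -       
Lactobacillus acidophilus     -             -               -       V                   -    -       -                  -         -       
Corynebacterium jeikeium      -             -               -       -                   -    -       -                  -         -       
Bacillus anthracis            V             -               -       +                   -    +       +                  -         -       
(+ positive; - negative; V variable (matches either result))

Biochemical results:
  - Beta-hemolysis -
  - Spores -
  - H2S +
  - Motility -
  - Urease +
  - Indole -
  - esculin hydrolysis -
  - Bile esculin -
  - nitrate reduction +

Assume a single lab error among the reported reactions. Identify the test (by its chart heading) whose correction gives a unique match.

H2S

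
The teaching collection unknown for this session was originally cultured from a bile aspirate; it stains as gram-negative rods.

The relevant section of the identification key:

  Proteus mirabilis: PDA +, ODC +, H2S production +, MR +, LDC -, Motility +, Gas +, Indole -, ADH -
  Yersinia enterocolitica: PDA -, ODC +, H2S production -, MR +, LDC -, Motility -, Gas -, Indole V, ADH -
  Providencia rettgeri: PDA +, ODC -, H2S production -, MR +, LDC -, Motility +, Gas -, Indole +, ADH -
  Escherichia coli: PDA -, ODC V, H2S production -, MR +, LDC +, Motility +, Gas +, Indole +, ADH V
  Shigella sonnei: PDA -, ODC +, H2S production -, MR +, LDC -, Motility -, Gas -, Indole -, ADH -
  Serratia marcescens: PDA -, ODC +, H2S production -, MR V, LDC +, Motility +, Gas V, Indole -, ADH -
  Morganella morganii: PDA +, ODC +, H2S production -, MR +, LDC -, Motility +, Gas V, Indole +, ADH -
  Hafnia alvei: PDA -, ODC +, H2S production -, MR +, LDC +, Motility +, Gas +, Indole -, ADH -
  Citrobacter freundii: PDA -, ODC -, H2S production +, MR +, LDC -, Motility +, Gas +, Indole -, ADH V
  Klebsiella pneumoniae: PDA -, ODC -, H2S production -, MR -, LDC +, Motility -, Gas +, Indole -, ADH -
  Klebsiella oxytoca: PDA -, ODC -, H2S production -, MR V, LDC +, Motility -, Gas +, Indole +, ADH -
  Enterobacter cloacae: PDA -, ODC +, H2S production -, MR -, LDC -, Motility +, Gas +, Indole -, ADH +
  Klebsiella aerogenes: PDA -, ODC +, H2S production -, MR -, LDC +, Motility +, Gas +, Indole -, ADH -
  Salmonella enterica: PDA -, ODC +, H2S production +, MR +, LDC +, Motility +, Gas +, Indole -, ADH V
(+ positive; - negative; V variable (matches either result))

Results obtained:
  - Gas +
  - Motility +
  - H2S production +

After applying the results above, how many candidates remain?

Motility +: excludes Yersinia enterocolitica, Shigella sonnei, Klebsiella pneumoniae, Klebsiella oxytoca — 10 left.
H2S production +: excludes 7 organisms — 3 left.
Gas +: all 3 remaining candidates are consistent.
Still consistent: Citrobacter freundii, Proteus mirabilis, Salmonella enterica.

3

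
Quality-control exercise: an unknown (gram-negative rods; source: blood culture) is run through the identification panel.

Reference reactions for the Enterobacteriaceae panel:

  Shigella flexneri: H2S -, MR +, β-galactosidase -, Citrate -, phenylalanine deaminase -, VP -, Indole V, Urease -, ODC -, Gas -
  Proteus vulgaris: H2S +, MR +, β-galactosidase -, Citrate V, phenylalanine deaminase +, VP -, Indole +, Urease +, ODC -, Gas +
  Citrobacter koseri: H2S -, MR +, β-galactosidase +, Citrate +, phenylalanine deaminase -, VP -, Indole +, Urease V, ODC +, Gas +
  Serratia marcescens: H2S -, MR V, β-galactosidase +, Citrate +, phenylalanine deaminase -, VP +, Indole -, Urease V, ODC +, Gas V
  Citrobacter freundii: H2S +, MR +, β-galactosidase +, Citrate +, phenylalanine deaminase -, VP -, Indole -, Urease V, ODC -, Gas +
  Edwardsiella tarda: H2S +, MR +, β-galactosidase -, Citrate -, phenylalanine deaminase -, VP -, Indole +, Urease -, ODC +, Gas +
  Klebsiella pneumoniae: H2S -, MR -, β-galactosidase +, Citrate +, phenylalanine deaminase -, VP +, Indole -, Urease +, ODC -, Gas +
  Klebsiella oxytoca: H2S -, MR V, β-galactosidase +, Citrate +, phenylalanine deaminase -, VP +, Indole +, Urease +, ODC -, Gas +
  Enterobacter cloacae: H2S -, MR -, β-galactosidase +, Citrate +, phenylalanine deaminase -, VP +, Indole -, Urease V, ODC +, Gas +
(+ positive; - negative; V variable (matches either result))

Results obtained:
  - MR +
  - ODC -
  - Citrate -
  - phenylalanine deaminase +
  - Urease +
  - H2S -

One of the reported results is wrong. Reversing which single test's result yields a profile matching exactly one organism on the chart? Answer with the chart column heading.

As reported, no row in the chart matches all 6 reactions.
Reversing ODC → still no organism matches.
Reversing MR → still no organism matches.
Reversing H2S (to +) → unique match: Proteus vulgaris.
Reversing Urease → still no organism matches.
Reversing Citrate → still no organism matches.
Reversing phenylalanine deaminase → still no organism matches.

H2S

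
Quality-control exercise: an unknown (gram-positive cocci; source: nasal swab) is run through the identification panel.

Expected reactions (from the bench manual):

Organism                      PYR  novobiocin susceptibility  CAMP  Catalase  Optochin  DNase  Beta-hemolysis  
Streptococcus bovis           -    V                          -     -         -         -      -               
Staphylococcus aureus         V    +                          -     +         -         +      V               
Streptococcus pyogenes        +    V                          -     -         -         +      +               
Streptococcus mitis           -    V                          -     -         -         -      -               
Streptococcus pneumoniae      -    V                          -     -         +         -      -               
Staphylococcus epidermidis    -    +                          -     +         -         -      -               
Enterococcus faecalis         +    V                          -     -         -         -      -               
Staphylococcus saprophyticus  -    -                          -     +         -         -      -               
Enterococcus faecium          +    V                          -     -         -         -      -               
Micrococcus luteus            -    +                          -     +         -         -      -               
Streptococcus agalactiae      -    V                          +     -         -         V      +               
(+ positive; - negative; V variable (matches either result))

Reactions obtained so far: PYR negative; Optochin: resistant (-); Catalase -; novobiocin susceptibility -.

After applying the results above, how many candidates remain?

3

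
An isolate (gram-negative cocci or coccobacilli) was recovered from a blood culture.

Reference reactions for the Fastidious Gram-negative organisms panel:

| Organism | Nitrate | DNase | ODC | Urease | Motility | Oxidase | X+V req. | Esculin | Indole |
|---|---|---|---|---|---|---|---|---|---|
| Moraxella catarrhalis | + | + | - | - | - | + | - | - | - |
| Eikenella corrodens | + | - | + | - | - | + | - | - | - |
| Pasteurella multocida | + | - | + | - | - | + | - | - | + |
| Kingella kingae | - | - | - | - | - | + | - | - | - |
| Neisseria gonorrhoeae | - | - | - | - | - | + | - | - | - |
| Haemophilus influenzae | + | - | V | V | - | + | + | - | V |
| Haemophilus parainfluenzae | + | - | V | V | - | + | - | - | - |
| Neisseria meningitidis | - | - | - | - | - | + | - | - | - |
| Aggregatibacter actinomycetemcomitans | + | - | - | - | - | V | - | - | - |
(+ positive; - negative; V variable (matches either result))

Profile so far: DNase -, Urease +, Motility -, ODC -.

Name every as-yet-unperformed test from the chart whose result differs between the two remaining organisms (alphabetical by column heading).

X+V req.

ODC -: excludes Eikenella corrodens, Pasteurella multocida — 7 left.
Motility -: all 7 remaining candidates are consistent.
DNase -: excludes Moraxella catarrhalis — 6 left.
Urease +: excludes Kingella kingae, Neisseria gonorrhoeae, Neisseria meningitidis, Aggregatibacter actinomycetemcomitans — 2 left.
Two candidates remain: Haemophilus influenzae and Haemophilus parainfluenzae.
  Nitrate: + vs + — same for both, does not separate.
  Oxidase: + vs + — same for both, does not separate.
  X+V req.: Haemophilus influenzae +, Haemophilus parainfluenzae - — discriminates.
  Esculin: - vs - — same for both, does not separate.
  Indole: V vs - — variable for at least one, does not separate.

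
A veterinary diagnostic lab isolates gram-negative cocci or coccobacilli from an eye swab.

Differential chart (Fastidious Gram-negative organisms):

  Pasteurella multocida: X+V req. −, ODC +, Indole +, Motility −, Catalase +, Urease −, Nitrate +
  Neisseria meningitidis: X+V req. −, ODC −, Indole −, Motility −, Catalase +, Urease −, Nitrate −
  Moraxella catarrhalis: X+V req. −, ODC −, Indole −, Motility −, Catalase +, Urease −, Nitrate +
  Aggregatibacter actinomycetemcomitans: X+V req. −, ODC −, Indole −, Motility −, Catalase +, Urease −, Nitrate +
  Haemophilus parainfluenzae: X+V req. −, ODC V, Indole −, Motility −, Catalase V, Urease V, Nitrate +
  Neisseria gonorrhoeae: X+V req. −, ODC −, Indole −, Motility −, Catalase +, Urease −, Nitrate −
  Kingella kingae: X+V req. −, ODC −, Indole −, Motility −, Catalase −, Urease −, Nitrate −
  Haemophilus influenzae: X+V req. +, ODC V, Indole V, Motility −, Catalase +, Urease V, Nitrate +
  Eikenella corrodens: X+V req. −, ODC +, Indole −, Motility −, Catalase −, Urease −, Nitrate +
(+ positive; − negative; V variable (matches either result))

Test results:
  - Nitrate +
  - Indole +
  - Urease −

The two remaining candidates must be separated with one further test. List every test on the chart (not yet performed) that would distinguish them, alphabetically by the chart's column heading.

X+V req.

Nitrate +: excludes Neisseria meningitidis, Neisseria gonorrhoeae, Kingella kingae — 6 left.
Indole +: excludes Moraxella catarrhalis, Aggregatibacter actinomycetemcomitans, Haemophilus parainfluenzae, Eikenella corrodens — 2 left.
Urease −: all 2 remaining candidates are consistent.
Two candidates remain: Haemophilus influenzae and Pasteurella multocida.
  X+V req.: Haemophilus influenzae +, Pasteurella multocida − — discriminates.
  ODC: V vs + — variable for at least one, does not separate.
  Motility: − vs − — same for both, does not separate.
  Catalase: + vs + — same for both, does not separate.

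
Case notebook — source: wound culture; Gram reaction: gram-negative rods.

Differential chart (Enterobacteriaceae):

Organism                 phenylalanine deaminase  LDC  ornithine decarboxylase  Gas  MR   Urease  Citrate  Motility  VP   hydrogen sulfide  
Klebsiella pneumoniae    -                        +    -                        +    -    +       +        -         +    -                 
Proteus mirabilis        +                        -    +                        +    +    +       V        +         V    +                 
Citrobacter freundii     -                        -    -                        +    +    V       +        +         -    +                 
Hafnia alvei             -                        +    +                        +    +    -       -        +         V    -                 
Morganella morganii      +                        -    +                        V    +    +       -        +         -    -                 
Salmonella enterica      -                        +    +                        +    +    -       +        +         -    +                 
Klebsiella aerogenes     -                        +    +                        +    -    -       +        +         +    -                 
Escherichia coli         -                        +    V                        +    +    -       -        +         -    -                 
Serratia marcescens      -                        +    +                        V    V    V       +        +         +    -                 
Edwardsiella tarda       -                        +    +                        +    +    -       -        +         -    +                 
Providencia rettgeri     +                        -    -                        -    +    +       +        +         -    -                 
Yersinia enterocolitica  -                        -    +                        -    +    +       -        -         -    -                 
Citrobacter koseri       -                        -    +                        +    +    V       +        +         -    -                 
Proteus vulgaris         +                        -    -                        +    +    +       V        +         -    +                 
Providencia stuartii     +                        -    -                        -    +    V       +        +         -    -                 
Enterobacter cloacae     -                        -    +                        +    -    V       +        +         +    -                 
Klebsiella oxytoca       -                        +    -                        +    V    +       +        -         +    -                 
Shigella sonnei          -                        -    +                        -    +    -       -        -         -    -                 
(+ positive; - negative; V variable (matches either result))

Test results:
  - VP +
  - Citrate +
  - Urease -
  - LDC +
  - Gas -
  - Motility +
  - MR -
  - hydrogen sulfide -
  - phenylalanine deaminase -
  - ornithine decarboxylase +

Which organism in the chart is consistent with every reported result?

Citrate +: excludes 6 organisms — 12 left.
MR -: excludes 7 organisms — 5 left.
Urease -: excludes Klebsiella pneumoniae, Klebsiella oxytoca — 3 left.
VP +: all 3 remaining candidates are consistent.
phenylalanine deaminase -: all 3 remaining candidates are consistent.
ornithine decarboxylase +: all 3 remaining candidates are consistent.
hydrogen sulfide -: all 3 remaining candidates are consistent.
Motility +: all 3 remaining candidates are consistent.
Gas -: excludes Klebsiella aerogenes, Enterobacter cloacae — 1 left.
LDC +: the one remaining candidate is consistent.

Serratia marcescens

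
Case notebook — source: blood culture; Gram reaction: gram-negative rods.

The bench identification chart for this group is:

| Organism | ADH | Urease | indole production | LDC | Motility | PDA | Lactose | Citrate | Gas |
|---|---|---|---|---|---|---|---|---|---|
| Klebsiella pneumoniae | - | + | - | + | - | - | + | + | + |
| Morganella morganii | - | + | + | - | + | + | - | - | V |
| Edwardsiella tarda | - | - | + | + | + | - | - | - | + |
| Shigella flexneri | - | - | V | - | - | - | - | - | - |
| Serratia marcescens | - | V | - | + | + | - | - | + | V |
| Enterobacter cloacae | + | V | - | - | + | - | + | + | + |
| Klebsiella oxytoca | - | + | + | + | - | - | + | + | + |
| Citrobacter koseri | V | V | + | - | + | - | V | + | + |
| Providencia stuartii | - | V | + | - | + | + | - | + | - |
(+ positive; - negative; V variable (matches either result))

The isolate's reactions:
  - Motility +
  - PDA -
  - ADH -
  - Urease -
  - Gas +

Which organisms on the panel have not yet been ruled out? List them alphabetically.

Urease -: excludes Klebsiella pneumoniae, Morganella morganii, Klebsiella oxytoca — 6 left.
PDA -: excludes Providencia stuartii — 5 left.
Gas +: excludes Shigella flexneri — 4 left.
Motility +: all 4 remaining candidates are consistent.
ADH -: excludes Enterobacter cloacae — 3 left.

Citrobacter koseri, Edwardsiella tarda, Serratia marcescens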